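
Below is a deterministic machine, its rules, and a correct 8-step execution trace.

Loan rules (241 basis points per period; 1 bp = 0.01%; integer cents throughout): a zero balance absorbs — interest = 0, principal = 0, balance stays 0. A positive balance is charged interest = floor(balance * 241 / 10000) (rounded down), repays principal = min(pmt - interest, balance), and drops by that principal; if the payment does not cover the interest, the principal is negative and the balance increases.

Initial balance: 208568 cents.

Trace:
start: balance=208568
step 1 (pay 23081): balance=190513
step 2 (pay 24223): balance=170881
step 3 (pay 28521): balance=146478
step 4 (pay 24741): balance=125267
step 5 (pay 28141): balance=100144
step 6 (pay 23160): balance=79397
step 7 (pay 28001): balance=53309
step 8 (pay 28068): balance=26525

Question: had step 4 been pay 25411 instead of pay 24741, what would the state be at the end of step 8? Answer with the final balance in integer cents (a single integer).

25788

(re-executing from step 4 with the substitution; state before step 4: balance=146478)
step 4 (pay 25411): balance=124597
step 5 (pay 28141): balance=99458
step 6 (pay 23160): balance=78694
step 7 (pay 28001): balance=52589
step 8 (pay 28068): balance=25788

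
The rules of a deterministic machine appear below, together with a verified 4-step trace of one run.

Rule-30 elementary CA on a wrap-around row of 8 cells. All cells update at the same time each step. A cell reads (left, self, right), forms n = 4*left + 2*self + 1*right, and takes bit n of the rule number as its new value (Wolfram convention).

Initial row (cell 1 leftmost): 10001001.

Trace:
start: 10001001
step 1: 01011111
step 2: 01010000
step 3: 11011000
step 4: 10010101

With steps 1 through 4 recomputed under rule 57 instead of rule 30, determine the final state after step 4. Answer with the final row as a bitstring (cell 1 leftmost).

01010101

(re-executing steps 1..4 under rule 57; state before step 1: 10001001)
step 1: 01100101
step 2: 11010010
step 3: 10101001
step 4: 01010101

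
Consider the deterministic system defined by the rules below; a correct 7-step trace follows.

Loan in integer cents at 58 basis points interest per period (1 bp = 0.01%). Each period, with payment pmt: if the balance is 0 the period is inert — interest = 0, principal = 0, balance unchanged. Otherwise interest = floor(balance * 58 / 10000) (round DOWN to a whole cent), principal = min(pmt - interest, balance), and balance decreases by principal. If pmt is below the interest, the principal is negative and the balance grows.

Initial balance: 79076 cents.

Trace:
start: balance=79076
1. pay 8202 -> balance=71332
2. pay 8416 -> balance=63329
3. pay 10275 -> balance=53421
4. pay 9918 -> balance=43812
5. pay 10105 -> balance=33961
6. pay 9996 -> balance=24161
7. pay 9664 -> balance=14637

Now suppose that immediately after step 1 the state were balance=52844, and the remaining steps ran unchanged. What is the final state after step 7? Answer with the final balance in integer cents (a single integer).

0

state after step 1 := balance=52844
2. pay 8416 -> balance=44734
3. pay 10275 -> balance=34718
4. pay 9918 -> balance=25001
5. pay 10105 -> balance=15041
6. pay 9996 -> balance=5132
7. pay 9664 -> balance=0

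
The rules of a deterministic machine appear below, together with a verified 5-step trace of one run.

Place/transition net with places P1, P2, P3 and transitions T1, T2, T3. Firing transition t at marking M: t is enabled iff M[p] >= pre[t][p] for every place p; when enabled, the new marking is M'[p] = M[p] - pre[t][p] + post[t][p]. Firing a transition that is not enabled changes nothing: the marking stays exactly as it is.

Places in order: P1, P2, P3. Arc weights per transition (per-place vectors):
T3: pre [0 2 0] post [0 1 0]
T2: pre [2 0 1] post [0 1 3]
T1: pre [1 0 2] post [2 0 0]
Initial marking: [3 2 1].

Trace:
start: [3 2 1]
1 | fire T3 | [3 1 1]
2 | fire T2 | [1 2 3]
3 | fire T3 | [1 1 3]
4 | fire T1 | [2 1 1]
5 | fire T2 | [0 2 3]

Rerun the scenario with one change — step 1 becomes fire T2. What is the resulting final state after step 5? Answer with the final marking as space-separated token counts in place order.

0 3 3

(re-executing from step 1 with the substitution; state before step 1: [3 2 1])
1 | fire T2 | [1 3 3]
2 | fire T2 | [1 3 3]
3 | fire T3 | [1 2 3]
4 | fire T1 | [2 2 1]
5 | fire T2 | [0 3 3]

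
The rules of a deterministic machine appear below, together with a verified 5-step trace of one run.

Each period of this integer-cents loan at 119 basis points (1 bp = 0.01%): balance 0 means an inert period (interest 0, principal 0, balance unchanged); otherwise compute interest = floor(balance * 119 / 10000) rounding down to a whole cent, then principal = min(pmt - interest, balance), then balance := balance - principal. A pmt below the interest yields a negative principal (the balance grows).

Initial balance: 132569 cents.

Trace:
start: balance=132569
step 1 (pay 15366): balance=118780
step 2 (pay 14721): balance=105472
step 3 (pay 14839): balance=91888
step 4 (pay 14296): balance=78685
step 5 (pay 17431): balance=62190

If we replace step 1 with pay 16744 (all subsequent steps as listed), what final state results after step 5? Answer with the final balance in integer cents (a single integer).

60745

(re-executing from step 1 with the substitution; state before step 1: balance=132569)
step 1 (pay 16744): balance=117402
step 2 (pay 14721): balance=104078
step 3 (pay 14839): balance=90477
step 4 (pay 14296): balance=77257
step 5 (pay 17431): balance=60745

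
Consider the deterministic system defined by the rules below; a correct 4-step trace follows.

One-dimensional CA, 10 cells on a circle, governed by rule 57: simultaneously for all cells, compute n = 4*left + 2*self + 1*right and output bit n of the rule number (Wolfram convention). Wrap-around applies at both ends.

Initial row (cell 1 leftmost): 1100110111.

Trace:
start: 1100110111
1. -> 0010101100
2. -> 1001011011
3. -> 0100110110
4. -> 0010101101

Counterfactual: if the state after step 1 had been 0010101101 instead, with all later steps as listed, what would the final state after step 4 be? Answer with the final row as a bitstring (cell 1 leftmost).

state after step 1 := 0010101101
2. -> 1001011010
3. -> 0100110101
4. -> 1010101010

1010101010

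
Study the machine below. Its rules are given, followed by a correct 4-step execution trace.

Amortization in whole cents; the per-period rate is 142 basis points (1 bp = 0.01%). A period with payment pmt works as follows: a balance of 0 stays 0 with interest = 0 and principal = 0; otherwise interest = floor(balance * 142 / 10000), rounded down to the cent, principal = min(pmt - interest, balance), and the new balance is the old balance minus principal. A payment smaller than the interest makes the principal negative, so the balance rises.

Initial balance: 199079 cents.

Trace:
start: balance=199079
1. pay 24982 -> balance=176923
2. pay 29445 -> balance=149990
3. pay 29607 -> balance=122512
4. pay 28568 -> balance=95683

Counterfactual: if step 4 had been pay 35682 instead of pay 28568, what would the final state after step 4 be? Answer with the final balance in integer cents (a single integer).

88569

(re-executing from step 4 with the substitution; state before step 4: balance=122512)
4. pay 35682 -> balance=88569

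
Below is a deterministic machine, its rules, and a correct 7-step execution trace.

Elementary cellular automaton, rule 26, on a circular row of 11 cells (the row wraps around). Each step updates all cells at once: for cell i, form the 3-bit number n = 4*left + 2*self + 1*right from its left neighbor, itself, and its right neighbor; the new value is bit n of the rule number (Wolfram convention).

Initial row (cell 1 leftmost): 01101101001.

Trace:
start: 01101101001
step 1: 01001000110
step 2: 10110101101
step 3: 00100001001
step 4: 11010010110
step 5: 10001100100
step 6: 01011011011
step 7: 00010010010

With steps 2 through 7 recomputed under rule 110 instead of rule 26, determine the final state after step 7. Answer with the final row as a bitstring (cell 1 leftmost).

(re-executing steps 2..7 under rule 110; state before step 2: 01001000110)
step 2: 11011001110
step 3: 11111011011
step 4: 00001111110
step 5: 00011000010
step 6: 00111000110
step 7: 01101001110

01101001110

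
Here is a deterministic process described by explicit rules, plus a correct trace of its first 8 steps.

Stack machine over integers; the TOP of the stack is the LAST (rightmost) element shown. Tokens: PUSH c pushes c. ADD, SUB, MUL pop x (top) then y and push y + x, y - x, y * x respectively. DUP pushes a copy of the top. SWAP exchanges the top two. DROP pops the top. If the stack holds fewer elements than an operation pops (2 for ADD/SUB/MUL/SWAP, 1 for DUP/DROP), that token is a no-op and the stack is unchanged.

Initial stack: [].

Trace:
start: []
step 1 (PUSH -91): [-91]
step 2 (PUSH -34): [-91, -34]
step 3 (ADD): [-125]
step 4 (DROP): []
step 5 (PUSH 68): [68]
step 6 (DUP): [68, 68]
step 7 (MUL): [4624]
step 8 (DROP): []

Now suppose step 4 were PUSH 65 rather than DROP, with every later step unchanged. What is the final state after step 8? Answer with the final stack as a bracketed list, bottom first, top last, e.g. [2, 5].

(re-executing from step 4 with the substitution; state before step 4: [-125])
step 4 (PUSH 65): [-125, 65]
step 5 (PUSH 68): [-125, 65, 68]
step 6 (DUP): [-125, 65, 68, 68]
step 7 (MUL): [-125, 65, 4624]
step 8 (DROP): [-125, 65]

[-125, 65]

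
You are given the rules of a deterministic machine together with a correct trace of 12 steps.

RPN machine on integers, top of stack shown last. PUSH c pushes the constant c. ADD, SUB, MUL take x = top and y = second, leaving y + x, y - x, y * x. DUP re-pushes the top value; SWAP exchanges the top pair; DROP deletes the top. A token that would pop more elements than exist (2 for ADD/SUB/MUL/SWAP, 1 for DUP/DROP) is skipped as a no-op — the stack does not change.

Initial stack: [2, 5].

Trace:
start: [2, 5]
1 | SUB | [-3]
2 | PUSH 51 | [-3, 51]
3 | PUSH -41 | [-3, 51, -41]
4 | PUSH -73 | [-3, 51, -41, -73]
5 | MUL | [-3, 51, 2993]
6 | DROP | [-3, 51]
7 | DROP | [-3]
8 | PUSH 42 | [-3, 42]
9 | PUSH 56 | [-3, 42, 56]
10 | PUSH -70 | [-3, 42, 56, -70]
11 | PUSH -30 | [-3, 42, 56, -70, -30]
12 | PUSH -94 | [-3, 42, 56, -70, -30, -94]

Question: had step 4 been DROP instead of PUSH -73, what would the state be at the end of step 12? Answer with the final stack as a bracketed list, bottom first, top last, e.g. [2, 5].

(re-executing from step 4 with the substitution; state before step 4: [-3, 51, -41])
4 | DROP | [-3, 51]
5 | MUL | [-153]
6 | DROP | []
7 | DROP | []
8 | PUSH 42 | [42]
9 | PUSH 56 | [42, 56]
10 | PUSH -70 | [42, 56, -70]
11 | PUSH -30 | [42, 56, -70, -30]
12 | PUSH -94 | [42, 56, -70, -30, -94]

[42, 56, -70, -30, -94]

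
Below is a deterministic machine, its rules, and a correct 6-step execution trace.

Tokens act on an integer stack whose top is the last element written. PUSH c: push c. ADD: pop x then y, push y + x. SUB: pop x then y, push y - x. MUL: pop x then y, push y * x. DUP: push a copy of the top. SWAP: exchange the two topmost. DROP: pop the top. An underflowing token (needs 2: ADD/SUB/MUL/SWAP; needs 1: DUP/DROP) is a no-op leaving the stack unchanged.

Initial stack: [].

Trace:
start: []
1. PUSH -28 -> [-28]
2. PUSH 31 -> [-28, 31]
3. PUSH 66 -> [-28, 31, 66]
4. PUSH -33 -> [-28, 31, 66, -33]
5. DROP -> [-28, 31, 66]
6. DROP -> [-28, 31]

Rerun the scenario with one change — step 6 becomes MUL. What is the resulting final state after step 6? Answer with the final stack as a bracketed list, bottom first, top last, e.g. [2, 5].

(re-executing from step 6 with the substitution; state before step 6: [-28, 31, 66])
6. MUL -> [-28, 2046]

[-28, 2046]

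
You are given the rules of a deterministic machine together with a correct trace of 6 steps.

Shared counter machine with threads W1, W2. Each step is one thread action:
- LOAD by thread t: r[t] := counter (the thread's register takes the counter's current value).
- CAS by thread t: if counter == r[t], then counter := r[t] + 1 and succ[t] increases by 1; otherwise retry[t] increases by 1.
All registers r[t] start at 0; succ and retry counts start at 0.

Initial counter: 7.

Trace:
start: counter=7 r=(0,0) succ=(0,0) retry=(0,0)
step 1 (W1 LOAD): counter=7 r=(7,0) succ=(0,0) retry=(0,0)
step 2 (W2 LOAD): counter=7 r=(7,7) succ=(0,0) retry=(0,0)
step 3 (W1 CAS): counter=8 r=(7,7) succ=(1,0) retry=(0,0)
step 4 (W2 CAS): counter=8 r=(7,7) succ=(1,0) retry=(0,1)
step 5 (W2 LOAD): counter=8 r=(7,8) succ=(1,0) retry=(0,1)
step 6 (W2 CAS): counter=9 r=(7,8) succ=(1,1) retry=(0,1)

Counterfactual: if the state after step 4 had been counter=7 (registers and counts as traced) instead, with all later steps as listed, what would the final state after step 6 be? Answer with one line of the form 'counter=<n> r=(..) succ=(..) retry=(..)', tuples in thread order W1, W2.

state after step 4 := counter=7 r=(7,7) succ=(1,0) retry=(0,1)
step 5 (W2 LOAD): counter=7 r=(7,7) succ=(1,0) retry=(0,1)
step 6 (W2 CAS): counter=8 r=(7,7) succ=(1,1) retry=(0,1)

counter=8 r=(7,7) succ=(1,1) retry=(0,1)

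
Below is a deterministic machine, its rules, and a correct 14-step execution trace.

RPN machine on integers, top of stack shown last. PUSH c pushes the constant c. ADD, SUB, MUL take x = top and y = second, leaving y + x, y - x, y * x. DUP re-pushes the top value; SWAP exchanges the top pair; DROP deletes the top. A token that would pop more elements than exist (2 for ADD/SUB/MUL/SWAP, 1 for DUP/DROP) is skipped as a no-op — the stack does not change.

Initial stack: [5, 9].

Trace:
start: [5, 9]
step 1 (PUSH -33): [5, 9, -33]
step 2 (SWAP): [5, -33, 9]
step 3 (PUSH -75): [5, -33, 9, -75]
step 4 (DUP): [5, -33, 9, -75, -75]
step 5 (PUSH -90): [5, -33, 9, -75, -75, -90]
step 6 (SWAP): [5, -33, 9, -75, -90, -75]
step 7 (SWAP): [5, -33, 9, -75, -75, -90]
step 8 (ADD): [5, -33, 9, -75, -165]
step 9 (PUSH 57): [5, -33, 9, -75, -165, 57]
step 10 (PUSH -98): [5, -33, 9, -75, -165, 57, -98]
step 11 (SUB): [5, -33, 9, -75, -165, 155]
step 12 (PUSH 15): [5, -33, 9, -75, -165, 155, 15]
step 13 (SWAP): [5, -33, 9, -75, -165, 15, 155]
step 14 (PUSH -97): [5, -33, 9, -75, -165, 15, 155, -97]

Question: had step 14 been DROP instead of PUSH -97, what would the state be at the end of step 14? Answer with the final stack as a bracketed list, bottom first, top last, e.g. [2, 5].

(re-executing from step 14 with the substitution; state before step 14: [5, -33, 9, -75, -165, 15, 155])
step 14 (DROP): [5, -33, 9, -75, -165, 15]

[5, -33, 9, -75, -165, 15]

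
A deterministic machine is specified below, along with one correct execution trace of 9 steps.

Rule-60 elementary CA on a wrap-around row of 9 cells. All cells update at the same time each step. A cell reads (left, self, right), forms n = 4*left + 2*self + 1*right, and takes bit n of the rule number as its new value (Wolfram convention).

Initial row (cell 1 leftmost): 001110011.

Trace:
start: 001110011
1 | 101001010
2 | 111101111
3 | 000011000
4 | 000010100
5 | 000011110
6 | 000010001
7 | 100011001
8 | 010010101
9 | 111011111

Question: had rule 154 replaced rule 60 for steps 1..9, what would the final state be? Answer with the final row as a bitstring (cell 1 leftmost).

011110111

(re-executing steps 1..9 under rule 154; state before step 1: 001110011)
1 | 111101110
2 | 111001100
3 | 110111011
4 | 100110011
5 | 011101111
6 | 011001110
7 | 110111101
8 | 100111001
9 | 011110111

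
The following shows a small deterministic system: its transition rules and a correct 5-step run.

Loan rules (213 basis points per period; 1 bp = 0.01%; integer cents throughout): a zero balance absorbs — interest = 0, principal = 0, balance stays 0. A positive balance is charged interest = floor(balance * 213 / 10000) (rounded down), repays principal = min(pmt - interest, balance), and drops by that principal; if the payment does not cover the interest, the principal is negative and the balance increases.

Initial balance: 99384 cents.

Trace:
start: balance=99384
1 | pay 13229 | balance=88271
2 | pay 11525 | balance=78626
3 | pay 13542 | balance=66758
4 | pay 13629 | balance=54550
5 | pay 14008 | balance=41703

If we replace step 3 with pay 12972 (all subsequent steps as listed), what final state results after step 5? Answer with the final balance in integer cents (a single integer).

42299

(re-executing from step 3 with the substitution; state before step 3: balance=78626)
3 | pay 12972 | balance=67328
4 | pay 13629 | balance=55133
5 | pay 14008 | balance=42299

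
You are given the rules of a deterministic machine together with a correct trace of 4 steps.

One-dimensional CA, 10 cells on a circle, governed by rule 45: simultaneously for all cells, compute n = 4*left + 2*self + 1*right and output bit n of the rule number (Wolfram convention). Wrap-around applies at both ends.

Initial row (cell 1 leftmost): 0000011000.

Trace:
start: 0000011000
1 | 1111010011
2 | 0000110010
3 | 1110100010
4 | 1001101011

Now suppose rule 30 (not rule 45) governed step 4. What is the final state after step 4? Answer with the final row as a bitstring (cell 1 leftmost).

1000110110

(re-executing step 4 under rule 30; state before step 4: 1110100010)
4 | 1000110110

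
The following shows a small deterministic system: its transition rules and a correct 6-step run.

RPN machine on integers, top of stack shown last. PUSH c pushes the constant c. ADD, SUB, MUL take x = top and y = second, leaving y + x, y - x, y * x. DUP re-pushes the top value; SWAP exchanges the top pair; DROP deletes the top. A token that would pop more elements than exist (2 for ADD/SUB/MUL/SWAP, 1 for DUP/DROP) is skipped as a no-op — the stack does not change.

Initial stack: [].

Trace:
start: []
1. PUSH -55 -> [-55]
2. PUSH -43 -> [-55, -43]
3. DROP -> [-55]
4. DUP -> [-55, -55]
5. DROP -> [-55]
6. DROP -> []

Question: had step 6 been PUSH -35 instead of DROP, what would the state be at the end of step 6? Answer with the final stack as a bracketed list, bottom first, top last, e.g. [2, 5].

(re-executing from step 6 with the substitution; state before step 6: [-55])
6. PUSH -35 -> [-55, -35]

[-55, -35]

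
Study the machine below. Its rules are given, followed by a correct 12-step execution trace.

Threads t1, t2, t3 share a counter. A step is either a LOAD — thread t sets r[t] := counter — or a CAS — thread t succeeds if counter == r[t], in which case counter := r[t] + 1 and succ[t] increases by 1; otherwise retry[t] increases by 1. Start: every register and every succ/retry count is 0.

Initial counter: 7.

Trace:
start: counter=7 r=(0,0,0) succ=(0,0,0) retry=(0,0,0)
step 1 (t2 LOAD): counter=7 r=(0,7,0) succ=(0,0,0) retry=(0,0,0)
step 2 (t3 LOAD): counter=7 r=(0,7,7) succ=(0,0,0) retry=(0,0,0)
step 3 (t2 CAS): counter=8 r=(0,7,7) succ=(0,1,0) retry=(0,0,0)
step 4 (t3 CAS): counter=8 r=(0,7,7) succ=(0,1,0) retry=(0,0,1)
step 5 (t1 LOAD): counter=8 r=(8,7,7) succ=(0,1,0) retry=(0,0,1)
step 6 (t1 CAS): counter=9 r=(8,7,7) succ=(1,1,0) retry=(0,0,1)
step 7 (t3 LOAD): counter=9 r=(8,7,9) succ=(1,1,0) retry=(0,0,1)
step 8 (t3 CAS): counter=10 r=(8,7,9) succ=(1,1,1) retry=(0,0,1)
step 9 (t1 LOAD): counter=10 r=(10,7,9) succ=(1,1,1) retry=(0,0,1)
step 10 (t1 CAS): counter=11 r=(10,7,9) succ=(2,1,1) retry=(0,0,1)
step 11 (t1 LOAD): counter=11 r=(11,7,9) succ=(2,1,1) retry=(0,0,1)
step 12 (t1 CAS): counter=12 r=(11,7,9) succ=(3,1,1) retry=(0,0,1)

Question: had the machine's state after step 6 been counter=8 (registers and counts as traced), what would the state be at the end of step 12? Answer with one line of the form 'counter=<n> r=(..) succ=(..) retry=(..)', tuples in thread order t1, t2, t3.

counter=11 r=(10,7,8) succ=(3,1,1) retry=(0,0,1)

state after step 6 := counter=8 r=(8,7,7) succ=(1,1,0) retry=(0,0,1)
step 7 (t3 LOAD): counter=8 r=(8,7,8) succ=(1,1,0) retry=(0,0,1)
step 8 (t3 CAS): counter=9 r=(8,7,8) succ=(1,1,1) retry=(0,0,1)
step 9 (t1 LOAD): counter=9 r=(9,7,8) succ=(1,1,1) retry=(0,0,1)
step 10 (t1 CAS): counter=10 r=(9,7,8) succ=(2,1,1) retry=(0,0,1)
step 11 (t1 LOAD): counter=10 r=(10,7,8) succ=(2,1,1) retry=(0,0,1)
step 12 (t1 CAS): counter=11 r=(10,7,8) succ=(3,1,1) retry=(0,0,1)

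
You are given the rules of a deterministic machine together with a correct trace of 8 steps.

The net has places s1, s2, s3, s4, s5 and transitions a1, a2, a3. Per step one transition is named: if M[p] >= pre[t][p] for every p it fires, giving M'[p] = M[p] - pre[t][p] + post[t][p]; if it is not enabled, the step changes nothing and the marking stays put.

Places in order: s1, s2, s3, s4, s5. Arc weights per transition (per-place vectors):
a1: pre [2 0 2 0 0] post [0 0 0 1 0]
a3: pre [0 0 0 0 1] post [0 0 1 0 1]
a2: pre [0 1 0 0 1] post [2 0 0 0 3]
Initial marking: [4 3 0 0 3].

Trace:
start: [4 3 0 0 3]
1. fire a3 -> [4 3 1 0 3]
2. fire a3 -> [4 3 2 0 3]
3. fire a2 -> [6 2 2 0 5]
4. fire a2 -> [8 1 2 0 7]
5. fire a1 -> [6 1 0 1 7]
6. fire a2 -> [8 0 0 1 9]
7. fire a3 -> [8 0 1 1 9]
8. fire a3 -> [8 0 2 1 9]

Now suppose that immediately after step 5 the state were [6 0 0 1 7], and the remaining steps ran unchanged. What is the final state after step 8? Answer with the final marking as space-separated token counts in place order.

6 0 2 1 7

state after step 5 := [6 0 0 1 7]
6. fire a2 -> [6 0 0 1 7]
7. fire a3 -> [6 0 1 1 7]
8. fire a3 -> [6 0 2 1 7]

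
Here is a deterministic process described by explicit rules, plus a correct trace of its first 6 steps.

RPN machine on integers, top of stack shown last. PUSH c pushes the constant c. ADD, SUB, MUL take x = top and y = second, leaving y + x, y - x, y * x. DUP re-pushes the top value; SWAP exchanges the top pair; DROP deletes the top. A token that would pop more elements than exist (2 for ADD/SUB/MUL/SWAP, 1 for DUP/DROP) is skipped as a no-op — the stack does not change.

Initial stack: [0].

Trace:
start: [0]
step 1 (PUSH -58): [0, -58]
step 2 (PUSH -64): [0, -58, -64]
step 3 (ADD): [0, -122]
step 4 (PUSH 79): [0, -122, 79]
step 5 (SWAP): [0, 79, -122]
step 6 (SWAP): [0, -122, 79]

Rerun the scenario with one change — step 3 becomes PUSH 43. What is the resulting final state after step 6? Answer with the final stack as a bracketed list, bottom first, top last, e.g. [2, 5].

(re-executing from step 3 with the substitution; state before step 3: [0, -58, -64])
step 3 (PUSH 43): [0, -58, -64, 43]
step 4 (PUSH 79): [0, -58, -64, 43, 79]
step 5 (SWAP): [0, -58, -64, 79, 43]
step 6 (SWAP): [0, -58, -64, 43, 79]

[0, -58, -64, 43, 79]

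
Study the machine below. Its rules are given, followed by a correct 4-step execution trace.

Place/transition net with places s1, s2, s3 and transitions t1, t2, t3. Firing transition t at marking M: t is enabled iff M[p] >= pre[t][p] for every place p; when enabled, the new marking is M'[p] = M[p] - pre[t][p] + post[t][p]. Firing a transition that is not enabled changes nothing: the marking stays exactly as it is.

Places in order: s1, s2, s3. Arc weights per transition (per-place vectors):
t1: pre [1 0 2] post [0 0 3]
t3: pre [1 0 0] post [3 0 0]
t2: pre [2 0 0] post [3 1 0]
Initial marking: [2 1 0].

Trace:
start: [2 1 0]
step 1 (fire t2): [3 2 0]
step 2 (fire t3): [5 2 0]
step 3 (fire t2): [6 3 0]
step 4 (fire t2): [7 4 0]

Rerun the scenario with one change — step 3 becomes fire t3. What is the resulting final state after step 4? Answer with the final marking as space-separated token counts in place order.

8 3 0

(re-executing from step 3 with the substitution; state before step 3: [5 2 0])
step 3 (fire t3): [7 2 0]
step 4 (fire t2): [8 3 0]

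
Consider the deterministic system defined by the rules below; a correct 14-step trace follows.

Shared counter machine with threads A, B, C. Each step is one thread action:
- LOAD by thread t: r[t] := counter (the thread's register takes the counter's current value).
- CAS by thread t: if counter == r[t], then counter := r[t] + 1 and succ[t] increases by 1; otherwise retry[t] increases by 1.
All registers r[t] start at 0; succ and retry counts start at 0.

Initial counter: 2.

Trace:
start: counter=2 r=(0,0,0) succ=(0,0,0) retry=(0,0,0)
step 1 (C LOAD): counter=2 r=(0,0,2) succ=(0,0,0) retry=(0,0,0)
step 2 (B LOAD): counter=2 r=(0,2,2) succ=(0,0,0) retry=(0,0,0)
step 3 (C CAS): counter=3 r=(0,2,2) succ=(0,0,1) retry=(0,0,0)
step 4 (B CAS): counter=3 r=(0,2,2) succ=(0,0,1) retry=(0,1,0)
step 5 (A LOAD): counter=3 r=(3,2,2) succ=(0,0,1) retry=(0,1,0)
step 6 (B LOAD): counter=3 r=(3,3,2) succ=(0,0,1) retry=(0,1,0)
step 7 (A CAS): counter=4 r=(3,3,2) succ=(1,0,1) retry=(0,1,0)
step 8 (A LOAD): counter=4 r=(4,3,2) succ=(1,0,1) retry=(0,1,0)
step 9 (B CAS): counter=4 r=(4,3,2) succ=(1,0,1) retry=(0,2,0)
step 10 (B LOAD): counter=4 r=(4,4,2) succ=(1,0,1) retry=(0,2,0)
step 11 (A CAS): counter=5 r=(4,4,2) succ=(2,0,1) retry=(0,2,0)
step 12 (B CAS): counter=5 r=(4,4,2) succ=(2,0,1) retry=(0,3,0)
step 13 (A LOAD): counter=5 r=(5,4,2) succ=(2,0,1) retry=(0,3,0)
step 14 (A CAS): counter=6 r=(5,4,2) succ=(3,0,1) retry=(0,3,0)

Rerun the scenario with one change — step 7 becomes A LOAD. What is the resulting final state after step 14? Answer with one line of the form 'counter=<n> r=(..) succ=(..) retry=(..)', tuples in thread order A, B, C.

counter=6 r=(5,4,2) succ=(1,2,1) retry=(1,1,0)

(re-executing from step 7 with the substitution; state before step 7: counter=3 r=(3,3,2) succ=(0,0,1) retry=(0,1,0))
step 7 (A LOAD): counter=3 r=(3,3,2) succ=(0,0,1) retry=(0,1,0)
step 8 (A LOAD): counter=3 r=(3,3,2) succ=(0,0,1) retry=(0,1,0)
step 9 (B CAS): counter=4 r=(3,3,2) succ=(0,1,1) retry=(0,1,0)
step 10 (B LOAD): counter=4 r=(3,4,2) succ=(0,1,1) retry=(0,1,0)
step 11 (A CAS): counter=4 r=(3,4,2) succ=(0,1,1) retry=(1,1,0)
step 12 (B CAS): counter=5 r=(3,4,2) succ=(0,2,1) retry=(1,1,0)
step 13 (A LOAD): counter=5 r=(5,4,2) succ=(0,2,1) retry=(1,1,0)
step 14 (A CAS): counter=6 r=(5,4,2) succ=(1,2,1) retry=(1,1,0)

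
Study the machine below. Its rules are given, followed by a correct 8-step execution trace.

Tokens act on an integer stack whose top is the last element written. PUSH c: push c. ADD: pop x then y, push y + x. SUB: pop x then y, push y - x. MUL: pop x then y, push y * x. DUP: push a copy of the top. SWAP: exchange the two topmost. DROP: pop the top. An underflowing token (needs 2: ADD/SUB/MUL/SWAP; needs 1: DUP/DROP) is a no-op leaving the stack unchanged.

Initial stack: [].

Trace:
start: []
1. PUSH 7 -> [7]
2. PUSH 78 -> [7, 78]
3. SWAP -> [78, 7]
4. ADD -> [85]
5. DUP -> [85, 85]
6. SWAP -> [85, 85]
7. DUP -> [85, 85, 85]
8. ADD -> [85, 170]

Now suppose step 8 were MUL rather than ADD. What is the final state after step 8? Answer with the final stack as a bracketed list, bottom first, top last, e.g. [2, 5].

[85, 7225]

(re-executing from step 8 with the substitution; state before step 8: [85, 85, 85])
8. MUL -> [85, 7225]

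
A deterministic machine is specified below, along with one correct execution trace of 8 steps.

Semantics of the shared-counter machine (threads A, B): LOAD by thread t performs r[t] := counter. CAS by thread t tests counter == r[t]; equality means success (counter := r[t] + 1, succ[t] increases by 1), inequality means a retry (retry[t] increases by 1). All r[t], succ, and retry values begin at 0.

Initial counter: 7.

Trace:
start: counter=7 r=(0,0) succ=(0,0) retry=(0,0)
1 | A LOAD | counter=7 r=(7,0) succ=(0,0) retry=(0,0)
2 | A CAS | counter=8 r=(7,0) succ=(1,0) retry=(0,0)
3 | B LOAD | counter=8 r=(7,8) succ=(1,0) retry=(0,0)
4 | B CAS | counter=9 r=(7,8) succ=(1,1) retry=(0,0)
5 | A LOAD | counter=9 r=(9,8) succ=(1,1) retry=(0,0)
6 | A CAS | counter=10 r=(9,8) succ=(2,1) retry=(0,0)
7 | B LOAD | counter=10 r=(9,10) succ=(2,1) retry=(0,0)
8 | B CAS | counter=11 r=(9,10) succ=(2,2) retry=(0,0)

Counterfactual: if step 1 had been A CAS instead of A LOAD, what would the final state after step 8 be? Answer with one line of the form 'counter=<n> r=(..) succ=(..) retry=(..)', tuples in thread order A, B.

counter=10 r=(8,9) succ=(1,2) retry=(2,0)

(re-executing from step 1 with the substitution; state before step 1: counter=7 r=(0,0) succ=(0,0) retry=(0,0))
1 | A CAS | counter=7 r=(0,0) succ=(0,0) retry=(1,0)
2 | A CAS | counter=7 r=(0,0) succ=(0,0) retry=(2,0)
3 | B LOAD | counter=7 r=(0,7) succ=(0,0) retry=(2,0)
4 | B CAS | counter=8 r=(0,7) succ=(0,1) retry=(2,0)
5 | A LOAD | counter=8 r=(8,7) succ=(0,1) retry=(2,0)
6 | A CAS | counter=9 r=(8,7) succ=(1,1) retry=(2,0)
7 | B LOAD | counter=9 r=(8,9) succ=(1,1) retry=(2,0)
8 | B CAS | counter=10 r=(8,9) succ=(1,2) retry=(2,0)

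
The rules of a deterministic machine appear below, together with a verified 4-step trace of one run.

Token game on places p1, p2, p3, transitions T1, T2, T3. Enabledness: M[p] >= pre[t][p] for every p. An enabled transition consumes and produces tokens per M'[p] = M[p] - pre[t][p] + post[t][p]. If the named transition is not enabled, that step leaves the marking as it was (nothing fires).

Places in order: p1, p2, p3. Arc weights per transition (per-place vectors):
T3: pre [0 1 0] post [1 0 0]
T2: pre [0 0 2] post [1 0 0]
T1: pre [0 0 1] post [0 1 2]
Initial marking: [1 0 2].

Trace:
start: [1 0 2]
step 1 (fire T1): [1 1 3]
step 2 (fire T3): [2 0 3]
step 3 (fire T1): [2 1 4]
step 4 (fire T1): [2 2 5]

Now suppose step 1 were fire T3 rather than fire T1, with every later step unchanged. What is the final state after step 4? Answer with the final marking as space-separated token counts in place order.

(re-executing from step 1 with the substitution; state before step 1: [1 0 2])
step 1 (fire T3): [1 0 2]
step 2 (fire T3): [1 0 2]
step 3 (fire T1): [1 1 3]
step 4 (fire T1): [1 2 4]

1 2 4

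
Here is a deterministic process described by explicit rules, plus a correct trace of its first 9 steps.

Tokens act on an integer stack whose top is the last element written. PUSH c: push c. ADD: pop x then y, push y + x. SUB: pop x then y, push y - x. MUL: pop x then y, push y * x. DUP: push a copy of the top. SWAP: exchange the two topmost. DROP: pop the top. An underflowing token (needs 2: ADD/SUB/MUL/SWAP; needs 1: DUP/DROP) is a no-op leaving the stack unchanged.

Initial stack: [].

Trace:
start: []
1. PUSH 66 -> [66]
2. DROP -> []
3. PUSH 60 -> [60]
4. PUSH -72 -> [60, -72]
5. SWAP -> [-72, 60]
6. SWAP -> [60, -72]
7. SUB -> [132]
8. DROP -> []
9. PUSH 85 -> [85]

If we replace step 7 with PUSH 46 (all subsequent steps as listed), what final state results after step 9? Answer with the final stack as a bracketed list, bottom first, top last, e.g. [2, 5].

(re-executing from step 7 with the substitution; state before step 7: [60, -72])
7. PUSH 46 -> [60, -72, 46]
8. DROP -> [60, -72]
9. PUSH 85 -> [60, -72, 85]

[60, -72, 85]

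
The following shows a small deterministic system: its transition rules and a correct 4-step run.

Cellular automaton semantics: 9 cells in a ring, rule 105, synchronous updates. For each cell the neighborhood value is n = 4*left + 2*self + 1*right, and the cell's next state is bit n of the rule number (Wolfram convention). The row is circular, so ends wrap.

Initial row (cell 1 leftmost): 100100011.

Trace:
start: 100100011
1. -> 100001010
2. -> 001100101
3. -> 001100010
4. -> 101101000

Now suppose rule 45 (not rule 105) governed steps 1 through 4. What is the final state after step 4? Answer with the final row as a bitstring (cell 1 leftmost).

(re-executing steps 1..4 under rule 45; state before step 1: 100100011)
1. -> 000101010
2. -> 110111110
3. -> 101100001
4. -> 011001101

011001101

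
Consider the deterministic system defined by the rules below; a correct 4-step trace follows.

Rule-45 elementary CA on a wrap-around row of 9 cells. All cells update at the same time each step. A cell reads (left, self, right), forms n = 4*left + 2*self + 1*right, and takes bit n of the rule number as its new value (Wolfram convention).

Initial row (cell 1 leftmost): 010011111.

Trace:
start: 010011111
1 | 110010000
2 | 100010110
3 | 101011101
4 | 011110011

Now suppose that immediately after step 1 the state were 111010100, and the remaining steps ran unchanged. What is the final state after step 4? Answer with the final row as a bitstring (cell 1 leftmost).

state after step 1 := 111010100
2 | 100111100
3 | 100100000
4 | 100101110

100101110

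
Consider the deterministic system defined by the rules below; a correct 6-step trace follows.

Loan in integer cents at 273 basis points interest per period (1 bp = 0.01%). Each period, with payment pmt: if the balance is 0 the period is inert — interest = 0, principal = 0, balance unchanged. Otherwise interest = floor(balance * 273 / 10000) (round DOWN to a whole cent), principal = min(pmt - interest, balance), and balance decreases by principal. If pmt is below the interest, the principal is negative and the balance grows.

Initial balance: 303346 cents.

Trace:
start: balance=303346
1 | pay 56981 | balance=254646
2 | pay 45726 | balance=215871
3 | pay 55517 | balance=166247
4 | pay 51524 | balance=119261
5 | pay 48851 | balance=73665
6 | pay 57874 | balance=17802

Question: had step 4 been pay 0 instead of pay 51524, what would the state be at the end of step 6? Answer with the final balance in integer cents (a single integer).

72178

(re-executing from step 4 with the substitution; state before step 4: balance=166247)
4 | pay 0 | balance=170785
5 | pay 48851 | balance=126596
6 | pay 57874 | balance=72178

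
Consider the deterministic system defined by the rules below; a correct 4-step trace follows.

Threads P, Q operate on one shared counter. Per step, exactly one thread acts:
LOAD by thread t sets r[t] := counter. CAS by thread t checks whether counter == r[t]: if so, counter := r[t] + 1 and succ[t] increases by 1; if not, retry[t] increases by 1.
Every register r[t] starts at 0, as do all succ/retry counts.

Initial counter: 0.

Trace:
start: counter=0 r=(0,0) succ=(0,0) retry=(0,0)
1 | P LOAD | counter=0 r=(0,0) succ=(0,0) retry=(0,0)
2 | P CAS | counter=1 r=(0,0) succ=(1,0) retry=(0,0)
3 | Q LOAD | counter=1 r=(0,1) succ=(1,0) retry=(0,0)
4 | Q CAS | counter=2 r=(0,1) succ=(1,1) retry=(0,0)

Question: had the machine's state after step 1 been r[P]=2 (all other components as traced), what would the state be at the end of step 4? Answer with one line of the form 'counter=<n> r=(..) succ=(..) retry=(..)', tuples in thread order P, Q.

state after step 1 := counter=0 r=(2,0) succ=(0,0) retry=(0,0)
2 | P CAS | counter=0 r=(2,0) succ=(0,0) retry=(1,0)
3 | Q LOAD | counter=0 r=(2,0) succ=(0,0) retry=(1,0)
4 | Q CAS | counter=1 r=(2,0) succ=(0,1) retry=(1,0)

counter=1 r=(2,0) succ=(0,1) retry=(1,0)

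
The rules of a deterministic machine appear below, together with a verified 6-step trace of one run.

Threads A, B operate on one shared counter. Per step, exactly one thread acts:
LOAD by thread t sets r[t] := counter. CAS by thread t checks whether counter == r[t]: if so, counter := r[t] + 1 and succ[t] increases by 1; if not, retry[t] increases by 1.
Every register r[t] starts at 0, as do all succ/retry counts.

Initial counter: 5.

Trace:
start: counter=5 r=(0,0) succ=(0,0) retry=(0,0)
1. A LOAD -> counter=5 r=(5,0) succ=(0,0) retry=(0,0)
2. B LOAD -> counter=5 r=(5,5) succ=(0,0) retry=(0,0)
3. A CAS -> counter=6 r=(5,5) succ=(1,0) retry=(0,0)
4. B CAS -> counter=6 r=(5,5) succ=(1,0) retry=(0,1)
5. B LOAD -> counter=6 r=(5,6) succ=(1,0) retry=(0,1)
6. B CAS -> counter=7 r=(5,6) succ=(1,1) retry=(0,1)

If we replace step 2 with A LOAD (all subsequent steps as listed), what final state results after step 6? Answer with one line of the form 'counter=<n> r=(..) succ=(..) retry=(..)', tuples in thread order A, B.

counter=7 r=(5,6) succ=(1,1) retry=(0,1)

(re-executing from step 2 with the substitution; state before step 2: counter=5 r=(5,0) succ=(0,0) retry=(0,0))
2. A LOAD -> counter=5 r=(5,0) succ=(0,0) retry=(0,0)
3. A CAS -> counter=6 r=(5,0) succ=(1,0) retry=(0,0)
4. B CAS -> counter=6 r=(5,0) succ=(1,0) retry=(0,1)
5. B LOAD -> counter=6 r=(5,6) succ=(1,0) retry=(0,1)
6. B CAS -> counter=7 r=(5,6) succ=(1,1) retry=(0,1)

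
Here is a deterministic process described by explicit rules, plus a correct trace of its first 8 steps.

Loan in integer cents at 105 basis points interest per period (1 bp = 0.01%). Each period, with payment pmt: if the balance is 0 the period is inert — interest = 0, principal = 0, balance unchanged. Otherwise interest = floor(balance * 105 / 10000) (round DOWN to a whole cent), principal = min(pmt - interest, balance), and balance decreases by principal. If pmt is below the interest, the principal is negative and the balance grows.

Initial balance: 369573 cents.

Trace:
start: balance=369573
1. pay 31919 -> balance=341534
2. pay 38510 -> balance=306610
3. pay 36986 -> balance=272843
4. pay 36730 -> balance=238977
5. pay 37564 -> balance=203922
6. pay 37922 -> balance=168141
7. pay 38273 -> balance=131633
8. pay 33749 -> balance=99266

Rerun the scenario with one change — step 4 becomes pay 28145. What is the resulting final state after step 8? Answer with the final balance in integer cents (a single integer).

(re-executing from step 4 with the substitution; state before step 4: balance=272843)
4. pay 28145 -> balance=247562
5. pay 37564 -> balance=212597
6. pay 37922 -> balance=176907
7. pay 38273 -> balance=140491
8. pay 33749 -> balance=108217

108217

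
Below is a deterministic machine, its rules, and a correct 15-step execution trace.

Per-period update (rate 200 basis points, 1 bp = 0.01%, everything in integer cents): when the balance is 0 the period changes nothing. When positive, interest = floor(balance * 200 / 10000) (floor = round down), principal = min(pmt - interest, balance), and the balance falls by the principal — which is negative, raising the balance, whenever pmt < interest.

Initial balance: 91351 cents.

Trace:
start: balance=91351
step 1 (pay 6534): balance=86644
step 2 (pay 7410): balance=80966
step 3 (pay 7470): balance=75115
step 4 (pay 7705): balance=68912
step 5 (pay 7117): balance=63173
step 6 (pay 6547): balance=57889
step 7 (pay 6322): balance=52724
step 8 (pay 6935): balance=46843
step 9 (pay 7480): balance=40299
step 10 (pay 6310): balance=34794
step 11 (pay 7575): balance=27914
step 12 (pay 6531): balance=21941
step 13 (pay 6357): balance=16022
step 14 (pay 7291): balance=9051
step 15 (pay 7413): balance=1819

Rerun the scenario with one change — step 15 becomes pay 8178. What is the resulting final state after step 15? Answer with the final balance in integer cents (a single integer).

1054

(re-executing from step 15 with the substitution; state before step 15: balance=9051)
step 15 (pay 8178): balance=1054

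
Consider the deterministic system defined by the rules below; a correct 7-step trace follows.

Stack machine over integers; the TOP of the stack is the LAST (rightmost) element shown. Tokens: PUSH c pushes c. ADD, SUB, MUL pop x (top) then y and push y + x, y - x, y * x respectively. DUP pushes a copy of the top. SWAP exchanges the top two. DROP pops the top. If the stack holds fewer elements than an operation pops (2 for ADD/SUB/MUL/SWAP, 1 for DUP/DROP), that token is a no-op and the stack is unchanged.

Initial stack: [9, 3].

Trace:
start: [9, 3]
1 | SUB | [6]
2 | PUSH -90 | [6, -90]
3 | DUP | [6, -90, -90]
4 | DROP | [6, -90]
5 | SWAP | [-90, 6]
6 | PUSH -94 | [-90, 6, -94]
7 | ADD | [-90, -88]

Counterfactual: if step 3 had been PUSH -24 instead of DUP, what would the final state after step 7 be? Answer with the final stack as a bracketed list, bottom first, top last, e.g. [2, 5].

[-90, -88]

(re-executing from step 3 with the substitution; state before step 3: [6, -90])
3 | PUSH -24 | [6, -90, -24]
4 | DROP | [6, -90]
5 | SWAP | [-90, 6]
6 | PUSH -94 | [-90, 6, -94]
7 | ADD | [-90, -88]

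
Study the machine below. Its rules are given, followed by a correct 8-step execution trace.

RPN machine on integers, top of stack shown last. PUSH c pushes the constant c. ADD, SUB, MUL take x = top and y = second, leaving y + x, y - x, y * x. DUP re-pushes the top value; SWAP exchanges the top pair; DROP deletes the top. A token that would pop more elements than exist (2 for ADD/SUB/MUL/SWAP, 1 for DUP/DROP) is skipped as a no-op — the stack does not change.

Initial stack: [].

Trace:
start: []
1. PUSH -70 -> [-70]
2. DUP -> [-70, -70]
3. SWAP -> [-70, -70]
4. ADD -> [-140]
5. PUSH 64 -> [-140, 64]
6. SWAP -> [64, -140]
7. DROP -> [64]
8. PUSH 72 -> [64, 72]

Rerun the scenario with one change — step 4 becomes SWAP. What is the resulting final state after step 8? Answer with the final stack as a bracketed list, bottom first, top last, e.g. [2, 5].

[-70, 64, 72]

(re-executing from step 4 with the substitution; state before step 4: [-70, -70])
4. SWAP -> [-70, -70]
5. PUSH 64 -> [-70, -70, 64]
6. SWAP -> [-70, 64, -70]
7. DROP -> [-70, 64]
8. PUSH 72 -> [-70, 64, 72]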